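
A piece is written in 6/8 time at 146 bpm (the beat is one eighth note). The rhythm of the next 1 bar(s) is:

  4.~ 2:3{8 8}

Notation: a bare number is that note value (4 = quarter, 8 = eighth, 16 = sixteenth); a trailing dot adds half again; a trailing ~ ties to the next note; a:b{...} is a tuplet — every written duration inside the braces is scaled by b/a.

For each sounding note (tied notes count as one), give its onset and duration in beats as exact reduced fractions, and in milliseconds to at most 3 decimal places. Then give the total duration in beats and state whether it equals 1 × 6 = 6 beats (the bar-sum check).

1) 0.0ms=0b +1849.315ms=9/2b
2) 1849.315ms=9/2b +616.438ms=3/2b
Σ=6b of 6 (146bpm 6/8) — PASS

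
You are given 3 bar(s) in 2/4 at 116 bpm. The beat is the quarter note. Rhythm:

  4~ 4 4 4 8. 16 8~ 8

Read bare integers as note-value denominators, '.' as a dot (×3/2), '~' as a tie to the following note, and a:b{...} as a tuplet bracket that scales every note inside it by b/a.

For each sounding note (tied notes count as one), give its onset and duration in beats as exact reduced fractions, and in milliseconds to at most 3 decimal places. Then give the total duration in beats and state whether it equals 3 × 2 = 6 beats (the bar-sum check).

1) 0.0ms=0b +1034.483ms=2b
2) 1034.483ms=2b +517.241ms=1b
3) 1551.724ms=3b +517.241ms=1b
4) 2068.966ms=4b +387.931ms=3/4b
5) 2456.897ms=19/4b +129.31ms=1/4b
6) 2586.207ms=5b +517.241ms=1b
Σ=6b of 6 (116bpm 2/4) — PASS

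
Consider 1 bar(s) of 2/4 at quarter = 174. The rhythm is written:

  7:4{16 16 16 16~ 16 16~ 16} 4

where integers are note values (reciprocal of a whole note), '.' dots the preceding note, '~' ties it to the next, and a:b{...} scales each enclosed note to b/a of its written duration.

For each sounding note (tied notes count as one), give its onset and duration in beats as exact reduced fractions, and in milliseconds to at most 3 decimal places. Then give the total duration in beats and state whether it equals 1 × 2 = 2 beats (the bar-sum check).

1) 0.0ms=0b +49.261ms=1/7b
2) 49.261ms=1/7b +49.261ms=1/7b
3) 98.522ms=2/7b +49.261ms=1/7b
4) 147.783ms=3/7b +98.522ms=2/7b
5) 246.305ms=5/7b +98.522ms=2/7b
6) 344.828ms=1b +344.828ms=1b
Σ=2b of 2 (174bpm 2/4) — PASS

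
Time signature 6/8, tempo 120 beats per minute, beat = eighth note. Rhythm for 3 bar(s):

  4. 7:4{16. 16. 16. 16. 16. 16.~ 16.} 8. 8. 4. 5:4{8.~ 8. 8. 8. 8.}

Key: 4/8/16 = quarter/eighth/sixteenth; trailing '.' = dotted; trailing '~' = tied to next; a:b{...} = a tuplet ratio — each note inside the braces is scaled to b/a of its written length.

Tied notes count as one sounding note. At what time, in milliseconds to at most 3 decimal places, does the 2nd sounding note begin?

note 2 onset = 3b = 1500.0ms

1. 0.0ms @ 0 + 1500.0ms (3)
2. 1500.0ms @ 3 + 214.286ms (3/7)
3. 1714.286ms @ 24/7 + 214.286ms (3/7)
4. 1928.571ms @ 27/7 + 214.286ms (3/7)
5. 2142.857ms @ 30/7 + 214.286ms (3/7)
6. 2357.143ms @ 33/7 + 214.286ms (3/7)
7. 2571.429ms @ 36/7 + 428.571ms (6/7)
8. 3000.0ms @ 6 + 750.0ms (3/2)
9. 3750.0ms @ 15/2 + 750.0ms (3/2)
10. 4500.0ms @ 9 + 1500.0ms (3)
11. 6000.0ms @ 12 + 1200.0ms (12/5)
12. 7200.0ms @ 72/5 + 600.0ms (6/5)
13. 7800.0ms @ 78/5 + 600.0ms (6/5)
14. 8400.0ms @ 84/5 + 600.0ms (6/5)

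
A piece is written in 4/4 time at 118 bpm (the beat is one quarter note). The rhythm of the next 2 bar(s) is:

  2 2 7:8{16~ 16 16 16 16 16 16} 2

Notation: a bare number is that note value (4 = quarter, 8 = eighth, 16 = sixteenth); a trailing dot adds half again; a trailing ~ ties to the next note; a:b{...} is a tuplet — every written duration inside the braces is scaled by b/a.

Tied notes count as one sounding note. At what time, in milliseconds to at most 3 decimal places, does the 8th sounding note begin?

note 8 onset = 40/7b = 2905.569ms

1. 0.0ms @ 0 + 1016.949ms (2)
2. 1016.949ms @ 2 + 1016.949ms (2)
3. 2033.898ms @ 4 + 290.557ms (4/7)
4. 2324.455ms @ 32/7 + 145.278ms (2/7)
5. 2469.734ms @ 34/7 + 145.278ms (2/7)
6. 2615.012ms @ 36/7 + 145.278ms (2/7)
7. 2760.291ms @ 38/7 + 145.278ms (2/7)
8. 2905.569ms @ 40/7 + 145.278ms (2/7)
9. 3050.847ms @ 6 + 1016.949ms (2)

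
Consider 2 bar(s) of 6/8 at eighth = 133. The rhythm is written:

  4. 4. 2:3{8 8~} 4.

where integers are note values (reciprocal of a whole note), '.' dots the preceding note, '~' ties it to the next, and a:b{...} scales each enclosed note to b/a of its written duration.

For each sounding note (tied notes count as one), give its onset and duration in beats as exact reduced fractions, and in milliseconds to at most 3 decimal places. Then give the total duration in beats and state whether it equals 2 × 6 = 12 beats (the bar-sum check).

1) 0.0ms=0b +1353.383ms=3b
2) 1353.383ms=3b +1353.383ms=3b
3) 2706.767ms=6b +676.692ms=3/2b
4) 3383.459ms=15/2b +2030.075ms=9/2b
Σ=12b of 12 (133bpm 6/8) — PASS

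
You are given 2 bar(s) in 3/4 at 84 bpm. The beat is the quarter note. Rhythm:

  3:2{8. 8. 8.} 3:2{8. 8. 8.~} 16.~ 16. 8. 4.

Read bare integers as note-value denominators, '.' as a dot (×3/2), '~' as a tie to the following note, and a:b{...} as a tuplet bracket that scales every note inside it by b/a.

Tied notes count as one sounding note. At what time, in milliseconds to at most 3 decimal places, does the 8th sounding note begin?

note 8 onset = 9/2b = 3214.286ms

1. 0.0ms @ 0 + 357.143ms (1/2)
2. 357.143ms @ 1/2 + 357.143ms (1/2)
3. 714.286ms @ 1 + 357.143ms (1/2)
4. 1071.429ms @ 3/2 + 357.143ms (1/2)
5. 1428.571ms @ 2 + 357.143ms (1/2)
6. 1785.714ms @ 5/2 + 892.857ms (5/4)
7. 2678.571ms @ 15/4 + 535.714ms (3/4)
8. 3214.286ms @ 9/2 + 1071.429ms (3/2)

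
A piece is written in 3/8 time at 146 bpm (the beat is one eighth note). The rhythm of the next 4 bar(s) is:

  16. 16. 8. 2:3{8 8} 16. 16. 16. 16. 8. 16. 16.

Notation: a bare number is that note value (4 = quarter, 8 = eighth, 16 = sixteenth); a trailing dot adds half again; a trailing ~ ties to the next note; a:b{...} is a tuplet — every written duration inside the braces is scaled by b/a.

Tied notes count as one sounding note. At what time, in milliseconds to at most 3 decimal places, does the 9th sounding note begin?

1. 0.0ms @ 0 + 308.219ms (3/4)
2. 308.219ms @ 3/4 + 308.219ms (3/4)
3. 616.438ms @ 3/2 + 616.438ms (3/2)
4. 1232.877ms @ 3 + 616.438ms (3/2)
5. 1849.315ms @ 9/2 + 616.438ms (3/2)
6. 2465.753ms @ 6 + 308.219ms (3/4)
7. 2773.973ms @ 27/4 + 308.219ms (3/4)
8. 3082.192ms @ 15/2 + 308.219ms (3/4)
9. 3390.411ms @ 33/4 + 308.219ms (3/4)
10. 3698.63ms @ 9 + 616.438ms (3/2)
11. 4315.068ms @ 21/2 + 308.219ms (3/4)
12. 4623.288ms @ 45/4 + 308.219ms (3/4)

note 9 onset = 33/4b = 3390.411ms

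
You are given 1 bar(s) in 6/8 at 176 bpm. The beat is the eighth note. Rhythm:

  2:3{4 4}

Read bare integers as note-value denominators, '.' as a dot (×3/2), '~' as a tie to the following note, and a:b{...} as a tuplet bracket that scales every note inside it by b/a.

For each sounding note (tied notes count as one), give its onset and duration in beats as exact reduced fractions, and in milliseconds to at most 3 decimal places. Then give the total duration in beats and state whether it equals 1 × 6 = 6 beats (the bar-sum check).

1) 0.0ms=0b +1022.727ms=3b
2) 1022.727ms=3b +1022.727ms=3b
Σ=6b of 6 (176bpm 6/8) — PASS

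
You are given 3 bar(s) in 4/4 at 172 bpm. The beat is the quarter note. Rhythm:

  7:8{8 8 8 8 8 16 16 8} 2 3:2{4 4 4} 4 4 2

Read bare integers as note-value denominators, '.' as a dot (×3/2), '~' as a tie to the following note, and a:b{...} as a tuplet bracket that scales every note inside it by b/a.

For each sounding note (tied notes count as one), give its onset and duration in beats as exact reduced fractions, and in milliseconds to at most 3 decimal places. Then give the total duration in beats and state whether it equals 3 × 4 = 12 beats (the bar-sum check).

1) 0.0ms=0b +199.336ms=4/7b
2) 199.336ms=4/7b +199.336ms=4/7b
3) 398.671ms=8/7b +199.336ms=4/7b
4) 598.007ms=12/7b +199.336ms=4/7b
5) 797.342ms=16/7b +199.336ms=4/7b
6) 996.678ms=20/7b +99.668ms=2/7b
7) 1096.346ms=22/7b +99.668ms=2/7b
8) 1196.013ms=24/7b +199.336ms=4/7b
9) 1395.349ms=4b +697.674ms=2b
10) 2093.023ms=6b +232.558ms=2/3b
11) 2325.581ms=20/3b +232.558ms=2/3b
12) 2558.14ms=22/3b +232.558ms=2/3b
13) 2790.698ms=8b +348.837ms=1b
14) 3139.535ms=9b +348.837ms=1b
15) 3488.372ms=10b +697.674ms=2b
Σ=12b of 12 (172bpm 4/4) — PASS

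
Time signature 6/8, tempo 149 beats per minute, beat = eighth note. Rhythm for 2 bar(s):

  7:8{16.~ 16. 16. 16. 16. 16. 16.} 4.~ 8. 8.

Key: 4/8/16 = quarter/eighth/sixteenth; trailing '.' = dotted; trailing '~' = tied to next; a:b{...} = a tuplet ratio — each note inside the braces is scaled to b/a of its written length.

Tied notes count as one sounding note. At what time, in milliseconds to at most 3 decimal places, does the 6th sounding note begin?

note 6 onset = 36/7b = 2070.949ms

1. 0.0ms @ 0 + 690.316ms (12/7)
2. 690.316ms @ 12/7 + 345.158ms (6/7)
3. 1035.475ms @ 18/7 + 345.158ms (6/7)
4. 1380.633ms @ 24/7 + 345.158ms (6/7)
5. 1725.791ms @ 30/7 + 345.158ms (6/7)
6. 2070.949ms @ 36/7 + 345.158ms (6/7)
7. 2416.107ms @ 6 + 1812.081ms (9/2)
8. 4228.188ms @ 21/2 + 604.027ms (3/2)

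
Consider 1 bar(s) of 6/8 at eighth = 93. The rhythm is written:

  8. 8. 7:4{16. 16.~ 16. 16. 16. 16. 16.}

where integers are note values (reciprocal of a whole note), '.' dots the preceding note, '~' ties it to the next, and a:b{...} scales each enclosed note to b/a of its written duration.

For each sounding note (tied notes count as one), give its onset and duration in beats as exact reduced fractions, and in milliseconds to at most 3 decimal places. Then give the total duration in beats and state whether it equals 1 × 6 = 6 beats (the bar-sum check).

1) 0.0ms=0b +967.742ms=3/2b
2) 967.742ms=3/2b +967.742ms=3/2b
3) 1935.484ms=3b +276.498ms=3/7b
4) 2211.982ms=24/7b +552.995ms=6/7b
5) 2764.977ms=30/7b +276.498ms=3/7b
6) 3041.475ms=33/7b +276.498ms=3/7b
7) 3317.972ms=36/7b +276.498ms=3/7b
8) 3594.47ms=39/7b +276.498ms=3/7b
Σ=6b of 6 (93bpm 6/8) — PASS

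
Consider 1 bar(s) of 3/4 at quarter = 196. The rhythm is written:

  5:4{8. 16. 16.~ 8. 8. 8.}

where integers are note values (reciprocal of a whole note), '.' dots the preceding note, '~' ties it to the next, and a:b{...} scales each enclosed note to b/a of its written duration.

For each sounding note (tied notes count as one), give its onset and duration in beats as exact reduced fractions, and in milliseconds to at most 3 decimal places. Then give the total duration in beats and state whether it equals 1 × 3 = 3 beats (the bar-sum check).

1) 0.0ms=0b +183.673ms=3/5b
2) 183.673ms=3/5b +91.837ms=3/10b
3) 275.51ms=9/10b +275.51ms=9/10b
4) 551.02ms=9/5b +183.673ms=3/5b
5) 734.694ms=12/5b +183.673ms=3/5b
Σ=3b of 3 (196bpm 3/4) — PASS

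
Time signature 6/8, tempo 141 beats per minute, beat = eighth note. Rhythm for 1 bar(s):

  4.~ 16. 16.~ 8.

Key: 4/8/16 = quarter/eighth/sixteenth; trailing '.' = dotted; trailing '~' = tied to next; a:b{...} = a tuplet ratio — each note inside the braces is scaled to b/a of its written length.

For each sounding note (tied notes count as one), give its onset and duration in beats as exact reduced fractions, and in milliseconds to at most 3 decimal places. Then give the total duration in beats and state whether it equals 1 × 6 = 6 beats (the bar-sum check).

1) 0.0ms=0b +1595.745ms=15/4b
2) 1595.745ms=15/4b +957.447ms=9/4b
Σ=6b of 6 (141bpm 6/8) — PASS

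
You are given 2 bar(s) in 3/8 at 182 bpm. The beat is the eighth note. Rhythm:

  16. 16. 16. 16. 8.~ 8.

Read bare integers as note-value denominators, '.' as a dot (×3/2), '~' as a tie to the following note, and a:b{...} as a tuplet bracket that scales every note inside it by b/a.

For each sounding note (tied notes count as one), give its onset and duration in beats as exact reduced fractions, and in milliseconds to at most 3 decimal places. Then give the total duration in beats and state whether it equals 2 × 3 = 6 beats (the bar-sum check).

1) 0.0ms=0b +247.253ms=3/4b
2) 247.253ms=3/4b +247.253ms=3/4b
3) 494.505ms=3/2b +247.253ms=3/4b
4) 741.758ms=9/4b +247.253ms=3/4b
5) 989.011ms=3b +989.011ms=3b
Σ=6b of 6 (182bpm 3/8) — PASS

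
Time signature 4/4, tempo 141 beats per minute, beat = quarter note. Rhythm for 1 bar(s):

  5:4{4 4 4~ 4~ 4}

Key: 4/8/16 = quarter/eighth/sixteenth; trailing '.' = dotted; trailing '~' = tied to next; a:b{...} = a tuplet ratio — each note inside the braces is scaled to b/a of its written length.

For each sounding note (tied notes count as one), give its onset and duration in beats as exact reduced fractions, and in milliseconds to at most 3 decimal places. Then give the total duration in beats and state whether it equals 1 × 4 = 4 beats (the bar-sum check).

1) 0.0ms=0b +340.426ms=4/5b
2) 340.426ms=4/5b +340.426ms=4/5b
3) 680.851ms=8/5b +1021.277ms=12/5b
Σ=4b of 4 (141bpm 4/4) — PASS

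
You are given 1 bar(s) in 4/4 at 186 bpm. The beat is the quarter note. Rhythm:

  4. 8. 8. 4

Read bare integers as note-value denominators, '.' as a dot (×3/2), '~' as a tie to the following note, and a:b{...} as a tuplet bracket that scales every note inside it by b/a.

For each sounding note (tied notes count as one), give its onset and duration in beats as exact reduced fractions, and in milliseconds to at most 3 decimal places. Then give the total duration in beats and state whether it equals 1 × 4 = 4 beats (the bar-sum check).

1) 0.0ms=0b +483.871ms=3/2b
2) 483.871ms=3/2b +241.935ms=3/4b
3) 725.806ms=9/4b +241.935ms=3/4b
4) 967.742ms=3b +322.581ms=1b
Σ=4b of 4 (186bpm 4/4) — PASS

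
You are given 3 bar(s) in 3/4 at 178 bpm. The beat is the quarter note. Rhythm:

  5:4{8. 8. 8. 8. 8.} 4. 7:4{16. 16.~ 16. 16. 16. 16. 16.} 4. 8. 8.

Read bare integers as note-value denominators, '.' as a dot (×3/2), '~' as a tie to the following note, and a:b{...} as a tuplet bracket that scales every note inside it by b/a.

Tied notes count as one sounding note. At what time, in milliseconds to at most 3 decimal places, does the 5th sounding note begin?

1. 0.0ms @ 0 + 202.247ms (3/5)
2. 202.247ms @ 3/5 + 202.247ms (3/5)
3. 404.494ms @ 6/5 + 202.247ms (3/5)
4. 606.742ms @ 9/5 + 202.247ms (3/5)
5. 808.989ms @ 12/5 + 202.247ms (3/5)
6. 1011.236ms @ 3 + 505.618ms (3/2)
7. 1516.854ms @ 9/2 + 72.231ms (3/14)
8. 1589.085ms @ 33/7 + 144.462ms (3/7)
9. 1733.547ms @ 36/7 + 72.231ms (3/14)
10. 1805.778ms @ 75/14 + 72.231ms (3/14)
11. 1878.01ms @ 39/7 + 72.231ms (3/14)
12. 1950.241ms @ 81/14 + 72.231ms (3/14)
13. 2022.472ms @ 6 + 505.618ms (3/2)
14. 2528.09ms @ 15/2 + 252.809ms (3/4)
15. 2780.899ms @ 33/4 + 252.809ms (3/4)

note 5 onset = 12/5b = 808.989ms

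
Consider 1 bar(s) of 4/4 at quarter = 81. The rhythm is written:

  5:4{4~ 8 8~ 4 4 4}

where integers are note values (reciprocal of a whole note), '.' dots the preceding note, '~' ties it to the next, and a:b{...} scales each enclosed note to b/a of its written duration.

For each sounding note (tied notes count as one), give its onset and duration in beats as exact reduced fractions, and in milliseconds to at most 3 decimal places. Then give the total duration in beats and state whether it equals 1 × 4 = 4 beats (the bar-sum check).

1) 0.0ms=0b +888.889ms=6/5b
2) 888.889ms=6/5b +888.889ms=6/5b
3) 1777.778ms=12/5b +592.593ms=4/5b
4) 2370.37ms=16/5b +592.593ms=4/5b
Σ=4b of 4 (81bpm 4/4) — PASS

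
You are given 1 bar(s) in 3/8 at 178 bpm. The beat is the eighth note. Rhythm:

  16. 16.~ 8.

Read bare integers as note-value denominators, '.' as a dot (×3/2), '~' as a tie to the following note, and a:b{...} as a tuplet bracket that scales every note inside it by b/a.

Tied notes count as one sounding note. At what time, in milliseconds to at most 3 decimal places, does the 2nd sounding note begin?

1. 0.0ms @ 0 + 252.809ms (3/4)
2. 252.809ms @ 3/4 + 758.427ms (9/4)

note 2 onset = 3/4b = 252.809ms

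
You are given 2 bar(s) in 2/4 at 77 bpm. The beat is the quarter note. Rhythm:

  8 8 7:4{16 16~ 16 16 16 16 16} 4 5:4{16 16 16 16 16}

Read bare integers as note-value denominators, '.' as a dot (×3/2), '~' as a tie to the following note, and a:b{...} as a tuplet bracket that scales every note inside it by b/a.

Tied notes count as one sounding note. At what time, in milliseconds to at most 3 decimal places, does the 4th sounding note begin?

1. 0.0ms @ 0 + 389.61ms (1/2)
2. 389.61ms @ 1/2 + 389.61ms (1/2)
3. 779.221ms @ 1 + 111.317ms (1/7)
4. 890.538ms @ 8/7 + 222.635ms (2/7)
5. 1113.173ms @ 10/7 + 111.317ms (1/7)
6. 1224.49ms @ 11/7 + 111.317ms (1/7)
7. 1335.807ms @ 12/7 + 111.317ms (1/7)
8. 1447.124ms @ 13/7 + 111.317ms (1/7)
9. 1558.442ms @ 2 + 779.221ms (1)
10. 2337.662ms @ 3 + 155.844ms (1/5)
11. 2493.506ms @ 16/5 + 155.844ms (1/5)
12. 2649.351ms @ 17/5 + 155.844ms (1/5)
13. 2805.195ms @ 18/5 + 155.844ms (1/5)
14. 2961.039ms @ 19/5 + 155.844ms (1/5)

note 4 onset = 8/7b = 890.538ms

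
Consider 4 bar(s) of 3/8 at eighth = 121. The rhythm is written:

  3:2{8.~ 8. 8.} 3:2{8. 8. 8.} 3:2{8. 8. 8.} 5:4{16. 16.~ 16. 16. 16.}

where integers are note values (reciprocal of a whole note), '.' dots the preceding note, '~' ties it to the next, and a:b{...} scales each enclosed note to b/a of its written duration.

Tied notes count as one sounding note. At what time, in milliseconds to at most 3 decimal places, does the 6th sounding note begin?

note 6 onset = 6b = 2975.207ms

1. 0.0ms @ 0 + 991.736ms (2)
2. 991.736ms @ 2 + 495.868ms (1)
3. 1487.603ms @ 3 + 495.868ms (1)
4. 1983.471ms @ 4 + 495.868ms (1)
5. 2479.339ms @ 5 + 495.868ms (1)
6. 2975.207ms @ 6 + 495.868ms (1)
7. 3471.074ms @ 7 + 495.868ms (1)
8. 3966.942ms @ 8 + 495.868ms (1)
9. 4462.81ms @ 9 + 297.521ms (3/5)
10. 4760.331ms @ 48/5 + 595.041ms (6/5)
11. 5355.372ms @ 54/5 + 297.521ms (3/5)
12. 5652.893ms @ 57/5 + 297.521ms (3/5)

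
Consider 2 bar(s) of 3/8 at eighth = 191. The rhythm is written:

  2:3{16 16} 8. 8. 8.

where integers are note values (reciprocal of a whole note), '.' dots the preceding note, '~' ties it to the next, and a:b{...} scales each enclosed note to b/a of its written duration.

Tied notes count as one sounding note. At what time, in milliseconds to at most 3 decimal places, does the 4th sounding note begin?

note 4 onset = 3b = 942.408ms

1. 0.0ms @ 0 + 235.602ms (3/4)
2. 235.602ms @ 3/4 + 235.602ms (3/4)
3. 471.204ms @ 3/2 + 471.204ms (3/2)
4. 942.408ms @ 3 + 471.204ms (3/2)
5. 1413.613ms @ 9/2 + 471.204ms (3/2)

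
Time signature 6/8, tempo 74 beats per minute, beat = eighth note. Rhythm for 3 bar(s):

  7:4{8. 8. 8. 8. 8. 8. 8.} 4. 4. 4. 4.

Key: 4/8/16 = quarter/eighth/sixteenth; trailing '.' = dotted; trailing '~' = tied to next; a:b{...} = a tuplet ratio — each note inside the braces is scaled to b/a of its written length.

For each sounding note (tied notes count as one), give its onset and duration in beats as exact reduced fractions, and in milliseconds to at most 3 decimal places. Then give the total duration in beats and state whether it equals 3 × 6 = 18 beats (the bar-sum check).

1) 0.0ms=0b +694.981ms=6/7b
2) 694.981ms=6/7b +694.981ms=6/7b
3) 1389.961ms=12/7b +694.981ms=6/7b
4) 2084.942ms=18/7b +694.981ms=6/7b
5) 2779.923ms=24/7b +694.981ms=6/7b
6) 3474.903ms=30/7b +694.981ms=6/7b
7) 4169.884ms=36/7b +694.981ms=6/7b
8) 4864.865ms=6b +2432.432ms=3b
9) 7297.297ms=9b +2432.432ms=3b
10) 9729.73ms=12b +2432.432ms=3b
11) 12162.162ms=15b +2432.432ms=3b
Σ=18b of 18 (74bpm 6/8) — PASS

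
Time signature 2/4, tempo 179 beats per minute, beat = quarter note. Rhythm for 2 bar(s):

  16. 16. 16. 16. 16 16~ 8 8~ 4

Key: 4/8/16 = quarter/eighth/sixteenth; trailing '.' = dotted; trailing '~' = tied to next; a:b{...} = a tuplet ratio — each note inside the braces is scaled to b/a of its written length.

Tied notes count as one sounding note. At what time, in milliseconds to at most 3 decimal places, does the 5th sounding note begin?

1. 0.0ms @ 0 + 125.698ms (3/8)
2. 125.698ms @ 3/8 + 125.698ms (3/8)
3. 251.397ms @ 3/4 + 125.698ms (3/8)
4. 377.095ms @ 9/8 + 125.698ms (3/8)
5. 502.793ms @ 3/2 + 83.799ms (1/4)
6. 586.592ms @ 7/4 + 251.397ms (3/4)
7. 837.989ms @ 5/2 + 502.793ms (3/2)

note 5 onset = 3/2b = 502.793ms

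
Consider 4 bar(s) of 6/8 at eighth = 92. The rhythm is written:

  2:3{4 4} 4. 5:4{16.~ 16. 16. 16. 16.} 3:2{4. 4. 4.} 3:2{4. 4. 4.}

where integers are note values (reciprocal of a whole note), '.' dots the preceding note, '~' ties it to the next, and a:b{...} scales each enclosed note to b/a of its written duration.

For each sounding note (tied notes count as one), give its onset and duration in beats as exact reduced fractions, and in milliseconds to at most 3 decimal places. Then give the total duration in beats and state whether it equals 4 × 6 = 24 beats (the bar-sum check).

1) 0.0ms=0b +1956.522ms=3b
2) 1956.522ms=3b +1956.522ms=3b
3) 3913.043ms=6b +1956.522ms=3b
4) 5869.565ms=9b +782.609ms=6/5b
5) 6652.174ms=51/5b +391.304ms=3/5b
6) 7043.478ms=54/5b +391.304ms=3/5b
7) 7434.783ms=57/5b +391.304ms=3/5b
8) 7826.087ms=12b +1304.348ms=2b
9) 9130.435ms=14b +1304.348ms=2b
10) 10434.783ms=16b +1304.348ms=2b
11) 11739.13ms=18b +1304.348ms=2b
12) 13043.478ms=20b +1304.348ms=2b
13) 14347.826ms=22b +1304.348ms=2b
Σ=24b of 24 (92bpm 6/8) — PASS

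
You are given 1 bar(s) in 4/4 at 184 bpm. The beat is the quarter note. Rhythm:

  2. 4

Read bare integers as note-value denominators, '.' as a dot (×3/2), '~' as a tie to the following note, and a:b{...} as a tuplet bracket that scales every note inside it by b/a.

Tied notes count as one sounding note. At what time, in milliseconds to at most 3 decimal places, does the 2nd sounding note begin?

1. 0.0ms @ 0 + 978.261ms (3)
2. 978.261ms @ 3 + 326.087ms (1)

note 2 onset = 3b = 978.261ms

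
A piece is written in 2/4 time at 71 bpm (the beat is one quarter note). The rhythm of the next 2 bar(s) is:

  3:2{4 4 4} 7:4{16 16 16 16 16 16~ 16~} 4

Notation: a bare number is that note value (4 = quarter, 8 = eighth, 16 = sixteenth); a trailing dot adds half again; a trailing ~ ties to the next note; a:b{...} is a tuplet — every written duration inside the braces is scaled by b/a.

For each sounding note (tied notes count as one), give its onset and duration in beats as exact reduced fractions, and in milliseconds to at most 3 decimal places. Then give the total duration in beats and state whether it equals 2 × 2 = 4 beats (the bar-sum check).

1) 0.0ms=0b +563.38ms=2/3b
2) 563.38ms=2/3b +563.38ms=2/3b
3) 1126.761ms=4/3b +563.38ms=2/3b
4) 1690.141ms=2b +120.724ms=1/7b
5) 1810.865ms=15/7b +120.724ms=1/7b
6) 1931.59ms=16/7b +120.724ms=1/7b
7) 2052.314ms=17/7b +120.724ms=1/7b
8) 2173.038ms=18/7b +120.724ms=1/7b
9) 2293.763ms=19/7b +1086.519ms=9/7b
Σ=4b of 4 (71bpm 2/4) — PASS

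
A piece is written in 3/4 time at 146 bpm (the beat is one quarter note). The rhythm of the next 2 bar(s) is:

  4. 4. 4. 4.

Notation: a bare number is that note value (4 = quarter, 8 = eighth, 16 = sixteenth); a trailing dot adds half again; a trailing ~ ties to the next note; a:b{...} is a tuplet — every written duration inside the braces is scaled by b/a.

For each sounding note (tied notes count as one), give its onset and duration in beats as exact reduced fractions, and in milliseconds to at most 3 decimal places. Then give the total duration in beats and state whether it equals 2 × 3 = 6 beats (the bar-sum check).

1) 0.0ms=0b +616.438ms=3/2b
2) 616.438ms=3/2b +616.438ms=3/2b
3) 1232.877ms=3b +616.438ms=3/2b
4) 1849.315ms=9/2b +616.438ms=3/2b
Σ=6b of 6 (146bpm 3/4) — PASS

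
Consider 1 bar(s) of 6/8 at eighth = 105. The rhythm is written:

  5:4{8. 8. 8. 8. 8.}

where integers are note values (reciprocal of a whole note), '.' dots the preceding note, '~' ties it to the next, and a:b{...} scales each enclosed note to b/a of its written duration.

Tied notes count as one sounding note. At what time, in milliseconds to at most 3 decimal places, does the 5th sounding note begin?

note 5 onset = 24/5b = 2742.857ms

1. 0.0ms @ 0 + 685.714ms (6/5)
2. 685.714ms @ 6/5 + 685.714ms (6/5)
3. 1371.429ms @ 12/5 + 685.714ms (6/5)
4. 2057.143ms @ 18/5 + 685.714ms (6/5)
5. 2742.857ms @ 24/5 + 685.714ms (6/5)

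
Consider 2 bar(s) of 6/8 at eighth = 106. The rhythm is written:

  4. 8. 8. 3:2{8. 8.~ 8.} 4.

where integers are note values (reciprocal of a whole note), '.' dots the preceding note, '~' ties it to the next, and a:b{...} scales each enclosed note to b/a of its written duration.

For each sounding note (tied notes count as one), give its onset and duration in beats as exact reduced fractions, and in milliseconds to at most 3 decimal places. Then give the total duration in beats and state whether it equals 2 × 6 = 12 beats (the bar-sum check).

1) 0.0ms=0b +1698.113ms=3b
2) 1698.113ms=3b +849.057ms=3/2b
3) 2547.17ms=9/2b +849.057ms=3/2b
4) 3396.226ms=6b +566.038ms=1b
5) 3962.264ms=7b +1132.075ms=2b
6) 5094.34ms=9b +1698.113ms=3b
Σ=12b of 12 (106bpm 6/8) — PASS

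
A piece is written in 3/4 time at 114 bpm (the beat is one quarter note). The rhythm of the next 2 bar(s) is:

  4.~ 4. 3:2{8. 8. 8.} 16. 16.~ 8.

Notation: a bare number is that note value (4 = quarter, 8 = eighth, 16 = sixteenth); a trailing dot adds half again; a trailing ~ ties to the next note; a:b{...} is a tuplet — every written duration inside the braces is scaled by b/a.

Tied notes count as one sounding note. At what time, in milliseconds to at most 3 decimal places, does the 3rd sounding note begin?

1. 0.0ms @ 0 + 1578.947ms (3)
2. 1578.947ms @ 3 + 263.158ms (1/2)
3. 1842.105ms @ 7/2 + 263.158ms (1/2)
4. 2105.263ms @ 4 + 263.158ms (1/2)
5. 2368.421ms @ 9/2 + 197.368ms (3/8)
6. 2565.789ms @ 39/8 + 592.105ms (9/8)

note 3 onset = 7/2b = 1842.105ms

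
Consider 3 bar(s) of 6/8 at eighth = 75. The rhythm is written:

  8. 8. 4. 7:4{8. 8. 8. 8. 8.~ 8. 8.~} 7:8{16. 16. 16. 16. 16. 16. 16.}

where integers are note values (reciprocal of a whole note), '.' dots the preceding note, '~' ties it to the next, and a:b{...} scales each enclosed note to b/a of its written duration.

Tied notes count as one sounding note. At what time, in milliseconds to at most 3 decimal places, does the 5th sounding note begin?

note 5 onset = 48/7b = 5485.714ms

1. 0.0ms @ 0 + 1200.0ms (3/2)
2. 1200.0ms @ 3/2 + 1200.0ms (3/2)
3. 2400.0ms @ 3 + 2400.0ms (3)
4. 4800.0ms @ 6 + 685.714ms (6/7)
5. 5485.714ms @ 48/7 + 685.714ms (6/7)
6. 6171.429ms @ 54/7 + 685.714ms (6/7)
7. 6857.143ms @ 60/7 + 685.714ms (6/7)
8. 7542.857ms @ 66/7 + 1371.429ms (12/7)
9. 8914.286ms @ 78/7 + 1371.429ms (12/7)
10. 10285.714ms @ 90/7 + 685.714ms (6/7)
11. 10971.429ms @ 96/7 + 685.714ms (6/7)
12. 11657.143ms @ 102/7 + 685.714ms (6/7)
13. 12342.857ms @ 108/7 + 685.714ms (6/7)
14. 13028.571ms @ 114/7 + 685.714ms (6/7)
15. 13714.286ms @ 120/7 + 685.714ms (6/7)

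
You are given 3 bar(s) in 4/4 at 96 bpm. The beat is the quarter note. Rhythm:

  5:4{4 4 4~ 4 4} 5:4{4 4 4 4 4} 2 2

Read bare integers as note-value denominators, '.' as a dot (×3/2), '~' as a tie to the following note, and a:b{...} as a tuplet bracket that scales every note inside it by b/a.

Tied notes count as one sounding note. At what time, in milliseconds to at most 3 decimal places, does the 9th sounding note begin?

1. 0.0ms @ 0 + 500.0ms (4/5)
2. 500.0ms @ 4/5 + 500.0ms (4/5)
3. 1000.0ms @ 8/5 + 1000.0ms (8/5)
4. 2000.0ms @ 16/5 + 500.0ms (4/5)
5. 2500.0ms @ 4 + 500.0ms (4/5)
6. 3000.0ms @ 24/5 + 500.0ms (4/5)
7. 3500.0ms @ 28/5 + 500.0ms (4/5)
8. 4000.0ms @ 32/5 + 500.0ms (4/5)
9. 4500.0ms @ 36/5 + 500.0ms (4/5)
10. 5000.0ms @ 8 + 1250.0ms (2)
11. 6250.0ms @ 10 + 1250.0ms (2)

note 9 onset = 36/5b = 4500.0ms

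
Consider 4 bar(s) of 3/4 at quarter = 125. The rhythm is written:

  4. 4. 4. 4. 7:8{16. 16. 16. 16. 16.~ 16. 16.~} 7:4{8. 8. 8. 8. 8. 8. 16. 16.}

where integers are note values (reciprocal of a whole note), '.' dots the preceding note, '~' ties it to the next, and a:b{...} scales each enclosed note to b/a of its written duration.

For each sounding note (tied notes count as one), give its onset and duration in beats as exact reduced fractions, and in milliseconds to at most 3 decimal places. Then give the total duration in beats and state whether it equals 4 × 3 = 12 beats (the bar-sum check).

1) 0.0ms=0b +720.0ms=3/2b
2) 720.0ms=3/2b +720.0ms=3/2b
3) 1440.0ms=3b +720.0ms=3/2b
4) 2160.0ms=9/2b +720.0ms=3/2b
5) 2880.0ms=6b +205.714ms=3/7b
6) 3085.714ms=45/7b +205.714ms=3/7b
7) 3291.429ms=48/7b +205.714ms=3/7b
8) 3497.143ms=51/7b +205.714ms=3/7b
9) 3702.857ms=54/7b +411.429ms=6/7b
10) 4114.286ms=60/7b +411.429ms=6/7b
11) 4525.714ms=66/7b +205.714ms=3/7b
12) 4731.429ms=69/7b +205.714ms=3/7b
13) 4937.143ms=72/7b +205.714ms=3/7b
14) 5142.857ms=75/7b +205.714ms=3/7b
15) 5348.571ms=78/7b +205.714ms=3/7b
16) 5554.286ms=81/7b +102.857ms=3/14b
17) 5657.143ms=165/14b +102.857ms=3/14b
Σ=12b of 12 (125bpm 3/4) — PASS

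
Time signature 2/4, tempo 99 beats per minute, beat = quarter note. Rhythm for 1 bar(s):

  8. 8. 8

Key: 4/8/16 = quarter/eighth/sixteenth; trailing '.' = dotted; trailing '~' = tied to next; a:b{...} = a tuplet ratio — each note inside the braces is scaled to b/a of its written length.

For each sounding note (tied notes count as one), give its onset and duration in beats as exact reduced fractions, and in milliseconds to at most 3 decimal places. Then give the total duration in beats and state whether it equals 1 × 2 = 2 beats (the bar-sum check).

1) 0.0ms=0b +454.545ms=3/4b
2) 454.545ms=3/4b +454.545ms=3/4b
3) 909.091ms=3/2b +303.03ms=1/2b
Σ=2b of 2 (99bpm 2/4) — PASS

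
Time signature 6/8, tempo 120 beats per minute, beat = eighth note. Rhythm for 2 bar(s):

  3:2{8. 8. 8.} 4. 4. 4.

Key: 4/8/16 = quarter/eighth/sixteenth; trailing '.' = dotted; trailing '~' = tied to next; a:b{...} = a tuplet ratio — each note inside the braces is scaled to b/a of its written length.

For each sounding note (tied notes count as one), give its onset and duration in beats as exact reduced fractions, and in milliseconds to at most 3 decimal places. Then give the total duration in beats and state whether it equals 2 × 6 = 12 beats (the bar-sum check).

1) 0.0ms=0b +500.0ms=1b
2) 500.0ms=1b +500.0ms=1b
3) 1000.0ms=2b +500.0ms=1b
4) 1500.0ms=3b +1500.0ms=3b
5) 3000.0ms=6b +1500.0ms=3b
6) 4500.0ms=9b +1500.0ms=3b
Σ=12b of 12 (120bpm 6/8) — PASS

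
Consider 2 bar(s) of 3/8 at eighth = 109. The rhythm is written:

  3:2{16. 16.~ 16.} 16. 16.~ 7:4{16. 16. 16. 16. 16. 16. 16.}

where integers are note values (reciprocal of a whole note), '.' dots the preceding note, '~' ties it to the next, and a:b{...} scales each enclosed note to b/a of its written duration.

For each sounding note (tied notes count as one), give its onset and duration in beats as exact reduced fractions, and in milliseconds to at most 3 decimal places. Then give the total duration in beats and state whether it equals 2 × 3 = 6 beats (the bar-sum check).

1) 0.0ms=0b +275.229ms=1/2b
2) 275.229ms=1/2b +550.459ms=1b
3) 825.688ms=3/2b +412.844ms=3/4b
4) 1238.532ms=9/4b +648.755ms=33/28b
5) 1887.287ms=24/7b +235.911ms=3/7b
6) 2123.198ms=27/7b +235.911ms=3/7b
7) 2359.109ms=30/7b +235.911ms=3/7b
8) 2595.02ms=33/7b +235.911ms=3/7b
9) 2830.931ms=36/7b +235.911ms=3/7b
10) 3066.841ms=39/7b +235.911ms=3/7b
Σ=6b of 6 (109bpm 3/8) — PASS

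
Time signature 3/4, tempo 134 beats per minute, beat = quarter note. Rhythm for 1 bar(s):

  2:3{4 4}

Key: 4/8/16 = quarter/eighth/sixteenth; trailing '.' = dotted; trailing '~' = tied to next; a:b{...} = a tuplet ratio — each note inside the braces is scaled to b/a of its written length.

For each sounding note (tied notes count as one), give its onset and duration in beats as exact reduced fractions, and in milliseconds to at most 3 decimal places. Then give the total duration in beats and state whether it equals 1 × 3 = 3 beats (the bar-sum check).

1) 0.0ms=0b +671.642ms=3/2b
2) 671.642ms=3/2b +671.642ms=3/2b
Σ=3b of 3 (134bpm 3/4) — PASS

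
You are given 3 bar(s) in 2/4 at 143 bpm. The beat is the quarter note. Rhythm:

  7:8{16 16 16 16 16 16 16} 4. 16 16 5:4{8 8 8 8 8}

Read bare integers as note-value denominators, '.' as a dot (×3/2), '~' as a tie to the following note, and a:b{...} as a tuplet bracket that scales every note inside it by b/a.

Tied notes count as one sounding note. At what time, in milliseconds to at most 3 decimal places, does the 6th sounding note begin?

note 6 onset = 10/7b = 599.401ms

1. 0.0ms @ 0 + 119.88ms (2/7)
2. 119.88ms @ 2/7 + 119.88ms (2/7)
3. 239.76ms @ 4/7 + 119.88ms (2/7)
4. 359.64ms @ 6/7 + 119.88ms (2/7)
5. 479.52ms @ 8/7 + 119.88ms (2/7)
6. 599.401ms @ 10/7 + 119.88ms (2/7)
7. 719.281ms @ 12/7 + 119.88ms (2/7)
8. 839.161ms @ 2 + 629.371ms (3/2)
9. 1468.531ms @ 7/2 + 104.895ms (1/4)
10. 1573.427ms @ 15/4 + 104.895ms (1/4)
11. 1678.322ms @ 4 + 167.832ms (2/5)
12. 1846.154ms @ 22/5 + 167.832ms (2/5)
13. 2013.986ms @ 24/5 + 167.832ms (2/5)
14. 2181.818ms @ 26/5 + 167.832ms (2/5)
15. 2349.65ms @ 28/5 + 167.832ms (2/5)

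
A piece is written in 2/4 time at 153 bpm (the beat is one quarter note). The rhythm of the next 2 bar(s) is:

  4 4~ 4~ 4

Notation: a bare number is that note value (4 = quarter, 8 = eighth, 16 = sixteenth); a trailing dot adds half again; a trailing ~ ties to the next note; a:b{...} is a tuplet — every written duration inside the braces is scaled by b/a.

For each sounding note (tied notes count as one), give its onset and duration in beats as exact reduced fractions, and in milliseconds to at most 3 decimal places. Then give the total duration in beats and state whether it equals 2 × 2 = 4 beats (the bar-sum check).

1) 0.0ms=0b +392.157ms=1b
2) 392.157ms=1b +1176.471ms=3b
Σ=4b of 4 (153bpm 2/4) — PASS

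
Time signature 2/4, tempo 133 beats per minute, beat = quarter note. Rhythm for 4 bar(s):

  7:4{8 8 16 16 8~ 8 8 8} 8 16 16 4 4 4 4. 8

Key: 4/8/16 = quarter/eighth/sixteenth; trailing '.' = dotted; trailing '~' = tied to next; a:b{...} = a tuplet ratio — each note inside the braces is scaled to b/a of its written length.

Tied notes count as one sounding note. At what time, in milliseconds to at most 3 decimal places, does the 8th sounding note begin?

1. 0.0ms @ 0 + 128.894ms (2/7)
2. 128.894ms @ 2/7 + 128.894ms (2/7)
3. 257.787ms @ 4/7 + 64.447ms (1/7)
4. 322.234ms @ 5/7 + 64.447ms (1/7)
5. 386.681ms @ 6/7 + 257.787ms (4/7)
6. 644.468ms @ 10/7 + 128.894ms (2/7)
7. 773.362ms @ 12/7 + 128.894ms (2/7)
8. 902.256ms @ 2 + 225.564ms (1/2)
9. 1127.82ms @ 5/2 + 112.782ms (1/4)
10. 1240.602ms @ 11/4 + 112.782ms (1/4)
11. 1353.383ms @ 3 + 451.128ms (1)
12. 1804.511ms @ 4 + 451.128ms (1)
13. 2255.639ms @ 5 + 451.128ms (1)
14. 2706.767ms @ 6 + 676.692ms (3/2)
15. 3383.459ms @ 15/2 + 225.564ms (1/2)

note 8 onset = 2b = 902.256ms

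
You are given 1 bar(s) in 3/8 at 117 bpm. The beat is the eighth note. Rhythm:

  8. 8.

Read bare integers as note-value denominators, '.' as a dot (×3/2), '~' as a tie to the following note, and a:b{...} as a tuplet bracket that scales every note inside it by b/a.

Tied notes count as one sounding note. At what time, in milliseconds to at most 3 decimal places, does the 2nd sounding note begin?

1. 0.0ms @ 0 + 769.231ms (3/2)
2. 769.231ms @ 3/2 + 769.231ms (3/2)

note 2 onset = 3/2b = 769.231ms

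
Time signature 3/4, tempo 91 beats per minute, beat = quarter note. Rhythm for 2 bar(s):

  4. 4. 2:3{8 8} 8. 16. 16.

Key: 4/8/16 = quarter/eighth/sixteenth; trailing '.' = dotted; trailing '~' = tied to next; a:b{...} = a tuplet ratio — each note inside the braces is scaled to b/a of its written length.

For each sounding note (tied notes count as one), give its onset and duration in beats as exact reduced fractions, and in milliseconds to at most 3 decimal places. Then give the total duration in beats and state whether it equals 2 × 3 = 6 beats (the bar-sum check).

1) 0.0ms=0b +989.011ms=3/2b
2) 989.011ms=3/2b +989.011ms=3/2b
3) 1978.022ms=3b +494.505ms=3/4b
4) 2472.527ms=15/4b +494.505ms=3/4b
5) 2967.033ms=9/2b +494.505ms=3/4b
6) 3461.538ms=21/4b +247.253ms=3/8b
7) 3708.791ms=45/8b +247.253ms=3/8b
Σ=6b of 6 (91bpm 3/4) — PASS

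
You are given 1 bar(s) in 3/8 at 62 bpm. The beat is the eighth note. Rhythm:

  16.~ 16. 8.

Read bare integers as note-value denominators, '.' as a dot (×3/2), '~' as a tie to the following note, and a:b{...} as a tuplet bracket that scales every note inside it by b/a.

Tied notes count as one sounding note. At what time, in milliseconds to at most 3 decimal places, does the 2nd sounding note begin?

1. 0.0ms @ 0 + 1451.613ms (3/2)
2. 1451.613ms @ 3/2 + 1451.613ms (3/2)

note 2 onset = 3/2b = 1451.613ms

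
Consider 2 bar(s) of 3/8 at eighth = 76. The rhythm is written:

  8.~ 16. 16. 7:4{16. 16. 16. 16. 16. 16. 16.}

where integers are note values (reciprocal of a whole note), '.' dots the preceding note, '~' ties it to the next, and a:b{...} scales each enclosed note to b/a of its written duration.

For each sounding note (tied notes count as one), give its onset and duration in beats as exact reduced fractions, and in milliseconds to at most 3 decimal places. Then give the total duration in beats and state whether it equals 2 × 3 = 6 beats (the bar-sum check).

1) 0.0ms=0b +1776.316ms=9/4b
2) 1776.316ms=9/4b +592.105ms=3/4b
3) 2368.421ms=3b +338.346ms=3/7b
4) 2706.767ms=24/7b +338.346ms=3/7b
5) 3045.113ms=27/7b +338.346ms=3/7b
6) 3383.459ms=30/7b +338.346ms=3/7b
7) 3721.805ms=33/7b +338.346ms=3/7b
8) 4060.15ms=36/7b +338.346ms=3/7b
9) 4398.496ms=39/7b +338.346ms=3/7b
Σ=6b of 6 (76bpm 3/8) — PASS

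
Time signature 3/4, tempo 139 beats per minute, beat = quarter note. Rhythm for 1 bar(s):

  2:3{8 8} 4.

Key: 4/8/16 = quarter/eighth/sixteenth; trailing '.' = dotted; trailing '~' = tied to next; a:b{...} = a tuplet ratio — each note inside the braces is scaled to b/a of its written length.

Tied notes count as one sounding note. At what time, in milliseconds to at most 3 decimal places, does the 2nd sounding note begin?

note 2 onset = 3/4b = 323.741ms

1. 0.0ms @ 0 + 323.741ms (3/4)
2. 323.741ms @ 3/4 + 323.741ms (3/4)
3. 647.482ms @ 3/2 + 647.482ms (3/2)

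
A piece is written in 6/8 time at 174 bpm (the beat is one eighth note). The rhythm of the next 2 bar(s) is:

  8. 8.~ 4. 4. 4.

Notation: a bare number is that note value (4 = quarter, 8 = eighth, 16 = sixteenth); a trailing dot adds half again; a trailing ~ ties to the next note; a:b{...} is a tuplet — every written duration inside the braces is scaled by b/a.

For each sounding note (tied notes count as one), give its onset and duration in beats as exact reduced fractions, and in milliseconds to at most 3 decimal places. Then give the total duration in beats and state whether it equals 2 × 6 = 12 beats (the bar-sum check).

1) 0.0ms=0b +517.241ms=3/2b
2) 517.241ms=3/2b +1551.724ms=9/2b
3) 2068.966ms=6b +1034.483ms=3b
4) 3103.448ms=9b +1034.483ms=3b
Σ=12b of 12 (174bpm 6/8) — PASS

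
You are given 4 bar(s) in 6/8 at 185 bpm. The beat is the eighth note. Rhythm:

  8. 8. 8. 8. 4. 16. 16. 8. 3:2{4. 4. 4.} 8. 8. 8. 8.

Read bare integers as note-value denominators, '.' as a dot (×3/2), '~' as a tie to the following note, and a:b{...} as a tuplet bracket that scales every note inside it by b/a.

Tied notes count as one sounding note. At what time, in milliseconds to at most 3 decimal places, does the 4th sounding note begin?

1. 0.0ms @ 0 + 486.486ms (3/2)
2. 486.486ms @ 3/2 + 486.486ms (3/2)
3. 972.973ms @ 3 + 486.486ms (3/2)
4. 1459.459ms @ 9/2 + 486.486ms (3/2)
5. 1945.946ms @ 6 + 972.973ms (3)
6. 2918.919ms @ 9 + 243.243ms (3/4)
7. 3162.162ms @ 39/4 + 243.243ms (3/4)
8. 3405.405ms @ 21/2 + 486.486ms (3/2)
9. 3891.892ms @ 12 + 648.649ms (2)
10. 4540.541ms @ 14 + 648.649ms (2)
11. 5189.189ms @ 16 + 648.649ms (2)
12. 5837.838ms @ 18 + 486.486ms (3/2)
13. 6324.324ms @ 39/2 + 486.486ms (3/2)
14. 6810.811ms @ 21 + 486.486ms (3/2)
15. 7297.297ms @ 45/2 + 486.486ms (3/2)

note 4 onset = 9/2b = 1459.459ms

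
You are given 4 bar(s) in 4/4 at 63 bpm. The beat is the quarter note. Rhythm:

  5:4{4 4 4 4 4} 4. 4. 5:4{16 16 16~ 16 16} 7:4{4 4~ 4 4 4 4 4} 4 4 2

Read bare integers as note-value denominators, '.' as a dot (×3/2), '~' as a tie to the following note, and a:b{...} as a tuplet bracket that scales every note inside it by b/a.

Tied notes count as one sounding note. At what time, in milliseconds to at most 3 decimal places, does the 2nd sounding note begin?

note 2 onset = 4/5b = 761.905ms

1. 0.0ms @ 0 + 761.905ms (4/5)
2. 761.905ms @ 4/5 + 761.905ms (4/5)
3. 1523.81ms @ 8/5 + 761.905ms (4/5)
4. 2285.714ms @ 12/5 + 761.905ms (4/5)
5. 3047.619ms @ 16/5 + 761.905ms (4/5)
6. 3809.524ms @ 4 + 1428.571ms (3/2)
7. 5238.095ms @ 11/2 + 1428.571ms (3/2)
8. 6666.667ms @ 7 + 190.476ms (1/5)
9. 6857.143ms @ 36/5 + 190.476ms (1/5)
10. 7047.619ms @ 37/5 + 380.952ms (2/5)
11. 7428.571ms @ 39/5 + 190.476ms (1/5)
12. 7619.048ms @ 8 + 544.218ms (4/7)
13. 8163.265ms @ 60/7 + 1088.435ms (8/7)
14. 9251.701ms @ 68/7 + 544.218ms (4/7)
15. 9795.918ms @ 72/7 + 544.218ms (4/7)
16. 10340.136ms @ 76/7 + 544.218ms (4/7)
17. 10884.354ms @ 80/7 + 544.218ms (4/7)
18. 11428.571ms @ 12 + 952.381ms (1)
19. 12380.952ms @ 13 + 952.381ms (1)
20. 13333.333ms @ 14 + 1904.762ms (2)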